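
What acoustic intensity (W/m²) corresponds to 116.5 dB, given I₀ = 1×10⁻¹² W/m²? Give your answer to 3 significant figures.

I = I₀·10^(L/10) = 10⁻¹² × 10^(116.5/10) = 10^(-0.350).

0.447 W/m²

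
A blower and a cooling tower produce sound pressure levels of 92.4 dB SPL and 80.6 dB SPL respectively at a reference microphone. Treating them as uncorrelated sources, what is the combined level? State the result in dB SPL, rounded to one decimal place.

92.7 dB SPL

For uncorrelated sources the intensities add, so convert each level to linear form, sum, and take 10·log₁₀ of the total.
Σ 10^(L/10) = 10^(92.4/10) + 10^(80.6/10) = 1.853e+09.
L_total = 10·log₁₀(1.853e+09) = 92.68 dB SPL.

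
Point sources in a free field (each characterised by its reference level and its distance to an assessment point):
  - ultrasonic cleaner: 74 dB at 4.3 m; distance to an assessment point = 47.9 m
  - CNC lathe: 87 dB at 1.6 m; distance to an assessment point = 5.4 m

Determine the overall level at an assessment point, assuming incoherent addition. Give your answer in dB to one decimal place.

76.5 dB

Propagate each source to the receiver with L = L_ref − 20·log₁₀(r/r_ref), then add intensities.
ultrasonic cleaner: 74 − 20·log₁₀(47.9/4.3) = 74 − 20.94 = 53.06 dB.
CNC lathe: 87 − 20·log₁₀(5.4/1.6) = 87 − 10.57 = 76.43 dB.
Σ 10^(L/10) = 4.420e+07 → L_total = 10·log₁₀(4.420e+07) = 76.45 dB.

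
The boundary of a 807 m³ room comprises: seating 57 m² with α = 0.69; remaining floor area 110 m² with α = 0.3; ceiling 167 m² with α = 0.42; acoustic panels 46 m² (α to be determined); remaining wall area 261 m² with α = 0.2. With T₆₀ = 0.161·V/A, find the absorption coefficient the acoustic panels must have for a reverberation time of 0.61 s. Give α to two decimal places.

Required total absorption A = 0.161·807/0.61 = 213.00 m².
Absorption from the other surfaces = 57·0.69 + 110·0.3 + 167·0.42 + 261·0.2 = 194.67 m², so the acoustic panels must supply 18.33 m² over 46 m².
α = 18.33/46 = 0.398.

0.40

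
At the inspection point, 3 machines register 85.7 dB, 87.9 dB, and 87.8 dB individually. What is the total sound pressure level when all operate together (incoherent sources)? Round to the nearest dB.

92 dB

Incoherent sources combine by intensity addition: L_total = 10·log₁₀(Σ 10^(L_i/10)).
Σ 10^(L/10) = 10^(85.7/10) + 10^(87.9/10) + 10^(87.8/10) = 1.591e+09.
L_total = 10·log₁₀(1.591e+09) = 92.02 dB.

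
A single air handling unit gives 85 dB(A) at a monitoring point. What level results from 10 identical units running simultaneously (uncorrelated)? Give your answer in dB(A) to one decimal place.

95.0 dB(A)

With 10 equal, uncorrelated contributions the intensity is 10× that of one unit, giving a rise of 10·log₁₀ 10.
L_total = 85 + 10·log₁₀(10) = 85 + 10.000 = 95.00 dB(A).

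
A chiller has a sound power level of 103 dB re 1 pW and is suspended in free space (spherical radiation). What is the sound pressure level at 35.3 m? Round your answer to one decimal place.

61.1 dB

The power spreads over a sphere of area 4π·r², so L_p = L_w − 10·log₁₀(4π·r²).
4π·r² = 1.566e+04 m², 10·log₁₀ of that is 41.948 dB.
L_p = 103 − 41.948 = 61.05 dB.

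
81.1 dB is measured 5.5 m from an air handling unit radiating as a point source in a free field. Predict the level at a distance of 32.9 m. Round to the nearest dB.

66 dB

Point-source attenuation: ΔL = 20·log₁₀(r₂/r₁) = 20·log₁₀(32.9/5.5) = 15.537 dB.
L₂ = 81.1 − 20·log₁₀(32.9/5.5) = 81.1 − 15.537 = 65.56 dB.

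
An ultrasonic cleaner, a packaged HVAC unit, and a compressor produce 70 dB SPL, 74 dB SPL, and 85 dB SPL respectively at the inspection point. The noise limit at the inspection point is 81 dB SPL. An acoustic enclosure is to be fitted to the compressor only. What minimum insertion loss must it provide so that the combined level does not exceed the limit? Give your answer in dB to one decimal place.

Everything except the compressor sums to 10^(70/10) + 10^(74/10) = 3.512e+07 in linear terms, 75.46 dB SPL.
The limit corresponds to 10^(81/10) = 1.259e+08; subtracting the fixed part leaves 9.077e+07 for the compressor, i.e. 79.58 dB SPL.
So the compressor must be reduced from 85 to 79.58 dB SPL: IL = 5.42 dB.

5.4 dB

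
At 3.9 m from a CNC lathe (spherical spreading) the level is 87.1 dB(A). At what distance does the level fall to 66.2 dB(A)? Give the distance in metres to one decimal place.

43.3 m

For a point source L₁ − L₂ = 20·log₁₀(r₂/r₁), so r₂ = r₁·10^((L₁−L₂)/20).
r₂ = 3.9·10^((87.1−66.2)/20) = 3.9·10^(20.9/20) = 43.26 m.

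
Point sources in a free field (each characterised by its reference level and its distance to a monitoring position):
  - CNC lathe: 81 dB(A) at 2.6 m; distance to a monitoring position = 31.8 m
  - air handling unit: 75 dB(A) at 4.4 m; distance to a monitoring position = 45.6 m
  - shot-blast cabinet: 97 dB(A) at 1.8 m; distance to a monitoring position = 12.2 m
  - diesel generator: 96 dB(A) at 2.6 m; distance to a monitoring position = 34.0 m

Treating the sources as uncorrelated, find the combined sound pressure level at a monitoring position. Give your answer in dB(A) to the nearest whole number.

81 dB(A)

Apply inverse-square spreading to bring every level to the receiver, then sum 10^(L/10).
CNC lathe: 81 − 20·log₁₀(31.8/2.6) = 81 − 21.75 = 59.25 dB(A).
air handling unit: 75 − 20·log₁₀(45.6/4.4) = 75 − 20.31 = 54.69 dB(A).
shot-blast cabinet: 97 − 20·log₁₀(12.2/1.8) = 97 − 16.62 = 80.38 dB(A).
diesel generator: 96 − 20·log₁₀(34.0/2.6) = 96 − 22.33 = 73.67 dB(A).
Σ 10^(L/10) = 1.335e+08 → L_total = 10·log₁₀(1.335e+08) = 81.26 dB(A).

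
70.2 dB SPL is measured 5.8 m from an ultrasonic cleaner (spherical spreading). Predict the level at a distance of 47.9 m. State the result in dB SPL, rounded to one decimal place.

51.9 dB SPL

For a point source, L₂ = L₁ − 20·log₁₀(r₂/r₁).
L₂ = 70.2 − 20·log₁₀(47.9/5.8) = 70.2 − 18.338 = 51.86 dB SPL.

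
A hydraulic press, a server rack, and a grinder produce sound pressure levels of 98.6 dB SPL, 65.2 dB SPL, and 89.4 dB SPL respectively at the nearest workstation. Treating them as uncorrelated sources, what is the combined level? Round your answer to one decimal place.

Incoherent sources combine by intensity addition: L_total = 10·log₁₀(Σ 10^(L_i/10)).
Σ 10^(L/10) = 10^(98.6/10) + 10^(65.2/10) + 10^(89.4/10) = 8.119e+09.
L_total = 10·log₁₀(8.119e+09) = 99.09 dB SPL.

99.1 dB SPL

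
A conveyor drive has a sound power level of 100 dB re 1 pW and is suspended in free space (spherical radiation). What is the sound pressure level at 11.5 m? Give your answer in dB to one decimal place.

L_p = L_w − 10·log₁₀(4π·r²) with r = 11.5 m.
4π·r² = 1662 m², 10·log₁₀ of that is 32.206 dB.
L_p = 100 − 32.206 = 67.79 dB.

67.8 dB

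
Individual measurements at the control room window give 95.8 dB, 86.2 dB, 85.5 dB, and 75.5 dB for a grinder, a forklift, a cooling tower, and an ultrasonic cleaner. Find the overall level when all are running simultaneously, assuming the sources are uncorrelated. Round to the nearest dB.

For uncorrelated sources the intensities add, so convert each level to linear form, sum, and take 10·log₁₀ of the total.
Σ 10^(L/10) = 10^(95.8/10) + 10^(86.2/10) + 10^(85.5/10) + 10^(75.5/10) = 4.609e+09.
L_total = 10·log₁₀(4.609e+09) = 96.64 dB.

97 dB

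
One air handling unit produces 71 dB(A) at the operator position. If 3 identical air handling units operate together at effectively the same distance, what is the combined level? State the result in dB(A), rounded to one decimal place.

With 3 equal, uncorrelated contributions the intensity is 3× that of one unit, giving a rise of 10·log₁₀ 3.
L_total = 71 + 10·log₁₀(3) = 71 + 4.771 = 75.77 dB(A).

75.8 dB(A)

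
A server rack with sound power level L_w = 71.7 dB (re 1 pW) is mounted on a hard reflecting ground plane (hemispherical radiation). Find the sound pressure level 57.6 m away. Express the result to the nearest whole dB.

The power spreads over a hemisphere of area 2π·r², so L_p = L_w − 10·log₁₀(2π·r²).
2π·r² = 2.085e+04 m², 10·log₁₀ of that is 43.190 dB.
L_p = 71.7 − 43.190 = 28.51 dB.

29 dB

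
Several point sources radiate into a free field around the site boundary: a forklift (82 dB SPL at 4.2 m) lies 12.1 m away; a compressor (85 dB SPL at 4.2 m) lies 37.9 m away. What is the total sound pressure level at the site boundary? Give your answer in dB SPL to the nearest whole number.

Propagate each source to the receiver with L = L_ref − 20·log₁₀(r/r_ref), then add intensities.
forklift: 82 − 20·log₁₀(12.1/4.2) = 82 − 9.19 = 72.81 dB SPL.
compressor: 85 − 20·log₁₀(37.9/4.2) = 85 − 19.11 = 65.89 dB SPL.
Σ 10^(L/10) = 2.298e+07 → L_total = 10·log₁₀(2.298e+07) = 73.61 dB SPL.

74 dB SPL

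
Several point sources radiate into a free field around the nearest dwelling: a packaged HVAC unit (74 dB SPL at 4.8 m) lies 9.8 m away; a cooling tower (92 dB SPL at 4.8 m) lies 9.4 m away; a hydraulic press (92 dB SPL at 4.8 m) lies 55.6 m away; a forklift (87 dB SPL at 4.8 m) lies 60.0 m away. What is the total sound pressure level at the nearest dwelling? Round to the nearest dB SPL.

86 dB SPL

First find each source's level at the receiver (point-source: −20·log₁₀(r/r_ref)), then combine on an intensity basis.
packaged HVAC unit: 74 − 20·log₁₀(9.8/4.8) = 74 − 6.20 = 67.80 dB SPL.
cooling tower: 92 − 20·log₁₀(9.4/4.8) = 92 − 5.84 = 86.16 dB SPL.
hydraulic press: 92 − 20·log₁₀(55.6/4.8) = 92 − 21.28 = 70.72 dB SPL.
forklift: 87 − 20·log₁₀(60.0/4.8) = 87 − 21.94 = 65.06 dB SPL.
Σ 10^(L/10) = 4.343e+08 → L_total = 10·log₁₀(4.343e+08) = 86.38 dB SPL.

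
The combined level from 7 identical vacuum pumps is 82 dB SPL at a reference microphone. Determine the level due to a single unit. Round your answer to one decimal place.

Dividing the total intensity by 7 lowers the level by 10·log₁₀ 7 = 8.451 dB: L₁ = 82 − 8.451.

73.5 dB SPL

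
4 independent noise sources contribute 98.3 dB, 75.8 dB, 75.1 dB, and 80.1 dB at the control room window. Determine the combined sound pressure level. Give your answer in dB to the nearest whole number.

For uncorrelated sources the intensities add, so convert each level to linear form, sum, and take 10·log₁₀ of the total.
Σ 10^(L/10) = 10^(98.3/10) + 10^(75.8/10) + 10^(75.1/10) + 10^(80.1/10) = 6.934e+09.
L_total = 10·log₁₀(6.934e+09) = 98.41 dB.

98 dB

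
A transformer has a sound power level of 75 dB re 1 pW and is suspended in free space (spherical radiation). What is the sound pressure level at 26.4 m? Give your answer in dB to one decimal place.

35.6 dB

The power spreads over a sphere of area 4π·r², so L_p = L_w − 10·log₁₀(4π·r²).
4π·r² = 8758 m², 10·log₁₀ of that is 39.424 dB.
L_p = 75 − 39.424 = 35.58 dB.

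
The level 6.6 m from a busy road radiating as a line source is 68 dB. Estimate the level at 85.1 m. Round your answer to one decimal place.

Line-source attenuation: ΔL = 10·log₁₀(r₂/r₁) = 10·log₁₀(85.1/6.6) = 11.104 dB.
L₂ = 68 − 10·log₁₀(85.1/6.6) = 68 − 11.104 = 56.90 dB.

56.9 dB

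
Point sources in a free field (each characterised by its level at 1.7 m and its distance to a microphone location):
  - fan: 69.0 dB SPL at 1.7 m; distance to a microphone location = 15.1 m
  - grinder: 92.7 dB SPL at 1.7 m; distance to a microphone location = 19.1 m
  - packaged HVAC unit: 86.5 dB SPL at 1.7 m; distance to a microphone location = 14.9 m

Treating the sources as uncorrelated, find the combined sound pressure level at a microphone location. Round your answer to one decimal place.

73.2 dB SPL

Apply inverse-square spreading to bring every level to the receiver, then sum 10^(L/10).
fan: 69.0 − 20·log₁₀(15.1/1.7) = 69.0 − 18.97 = 50.03 dB SPL.
grinder: 92.7 − 20·log₁₀(19.1/1.7) = 92.7 − 21.01 = 71.69 dB SPL.
packaged HVAC unit: 86.5 − 20·log₁₀(14.9/1.7) = 86.5 − 18.85 = 67.65 dB SPL.
Σ 10^(L/10) = 2.067e+07 → L_total = 10·log₁₀(2.067e+07) = 73.15 dB SPL.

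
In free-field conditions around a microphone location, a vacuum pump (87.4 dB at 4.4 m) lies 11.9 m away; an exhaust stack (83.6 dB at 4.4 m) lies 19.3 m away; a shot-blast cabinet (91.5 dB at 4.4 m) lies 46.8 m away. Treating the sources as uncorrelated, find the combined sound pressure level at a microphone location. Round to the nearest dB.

80 dB

Apply inverse-square spreading to bring every level to the receiver, then sum 10^(L/10).
vacuum pump: 87.4 − 20·log₁₀(11.9/4.4) = 87.4 − 8.64 = 78.76 dB.
exhaust stack: 83.6 − 20·log₁₀(19.3/4.4) = 83.6 − 12.84 = 70.76 dB.
shot-blast cabinet: 91.5 − 20·log₁₀(46.8/4.4) = 91.5 − 20.54 = 70.96 dB.
Σ 10^(L/10) = 9.952e+07 → L_total = 10·log₁₀(9.952e+07) = 79.98 dB.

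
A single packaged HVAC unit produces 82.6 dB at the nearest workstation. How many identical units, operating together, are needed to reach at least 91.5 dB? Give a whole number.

The shortfall is 91.5 − 82.6 = 8.9 dB, and N units add 10·log₁₀ N, so need 10·log₁₀ N ≥ 8.9.
N ≥ 10^(8.9/10) = 7.762, so N = 8.

8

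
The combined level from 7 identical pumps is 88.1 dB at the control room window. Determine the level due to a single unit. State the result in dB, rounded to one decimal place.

For N identical incoherent sources L_total = L₁ + 10·log₁₀ N, so L₁ = 88.1 − 10·log₁₀(7) = 88.1 − 8.451.

79.6 dB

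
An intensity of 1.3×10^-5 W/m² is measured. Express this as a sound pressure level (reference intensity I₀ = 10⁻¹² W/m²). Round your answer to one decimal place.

I/I₀ = 1.3×10^-5/10⁻¹² = 1.3×10^7, and L = 10·log₁₀(I/I₀).
L = 10·(0.1139 + 7) = 71.14 dB.

71.1 dB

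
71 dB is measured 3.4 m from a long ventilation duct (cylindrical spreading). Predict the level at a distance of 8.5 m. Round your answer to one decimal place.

Line-source attenuation: ΔL = 10·log₁₀(r₂/r₁) = 10·log₁₀(8.5/3.4) = 3.979 dB.
L₂ = 71 − 10·log₁₀(8.5/3.4) = 71 − 3.979 = 67.02 dB.

67.0 dB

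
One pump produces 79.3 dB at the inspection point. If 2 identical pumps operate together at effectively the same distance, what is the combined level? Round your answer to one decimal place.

82.3 dB

N identical incoherent sources raise the level by 10·log₁₀ N.
L_total = 79.3 + 10·log₁₀(2) = 79.3 + 3.010 = 82.31 dB.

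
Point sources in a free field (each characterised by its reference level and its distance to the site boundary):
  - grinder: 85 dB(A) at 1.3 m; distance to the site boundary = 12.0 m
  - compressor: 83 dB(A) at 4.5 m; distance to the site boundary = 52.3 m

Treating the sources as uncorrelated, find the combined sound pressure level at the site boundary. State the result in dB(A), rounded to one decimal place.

Apply inverse-square spreading to bring every level to the receiver, then sum 10^(L/10).
grinder: 85 − 20·log₁₀(12.0/1.3) = 85 − 19.30 = 65.70 dB(A).
compressor: 83 − 20·log₁₀(52.3/4.5) = 83 − 21.31 = 61.69 dB(A).
Σ 10^(L/10) = 5.188e+06 → L_total = 10·log₁₀(5.188e+06) = 67.15 dB(A).

67.2 dB(A)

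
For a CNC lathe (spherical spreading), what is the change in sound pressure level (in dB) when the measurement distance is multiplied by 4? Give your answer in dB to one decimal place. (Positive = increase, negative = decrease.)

-12.0 dB

Point-source spreading: ΔL = −20·log₁₀(r₂/r₁).
ΔL = −20·log₁₀(4) = -12.04 dB.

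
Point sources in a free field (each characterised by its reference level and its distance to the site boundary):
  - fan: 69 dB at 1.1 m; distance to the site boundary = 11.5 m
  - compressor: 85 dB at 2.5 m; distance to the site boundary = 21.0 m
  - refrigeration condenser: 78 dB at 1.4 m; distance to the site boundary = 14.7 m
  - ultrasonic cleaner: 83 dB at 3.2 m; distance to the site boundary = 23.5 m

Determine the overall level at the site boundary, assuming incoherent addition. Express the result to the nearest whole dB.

Apply inverse-square spreading to bring every level to the receiver, then sum 10^(L/10).
fan: 69 − 20·log₁₀(11.5/1.1) = 69 − 20.39 = 48.61 dB.
compressor: 85 − 20·log₁₀(21.0/2.5) = 85 − 18.49 = 66.51 dB.
refrigeration condenser: 78 − 20·log₁₀(14.7/1.4) = 78 − 20.42 = 57.58 dB.
ultrasonic cleaner: 83 − 20·log₁₀(23.5/3.2) = 83 − 17.32 = 65.68 dB.
Σ 10^(L/10) = 8.826e+06 → L_total = 10·log₁₀(8.826e+06) = 69.46 dB.

69 dB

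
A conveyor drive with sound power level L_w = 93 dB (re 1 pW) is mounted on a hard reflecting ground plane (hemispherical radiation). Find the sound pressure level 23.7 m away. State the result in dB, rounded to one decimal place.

57.5 dB

Free-field hemispherical radiation: L_p = L_w − 10·log₁₀(2π·r²), r = 23.7 m.
2π·r² = 3529 m², 10·log₁₀ of that is 35.477 dB.
L_p = 93 − 35.477 = 57.52 dB.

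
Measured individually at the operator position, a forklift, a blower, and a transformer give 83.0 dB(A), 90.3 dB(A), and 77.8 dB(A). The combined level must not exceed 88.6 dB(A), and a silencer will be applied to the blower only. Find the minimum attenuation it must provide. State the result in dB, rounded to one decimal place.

3.6 dB

The untreated sources together contribute 10^(83.0/10) + 10^(77.8/10) = 2.598e+08, i.e. 84.15 dB(A).
To meet 88.6 dB(A) overall, the treated blower may contribute at most 10^(88.6/10) − 2.598e+08 = 4.647e+08, i.e. 86.67 dB(A).
Required insertion loss = 90.3 − 86.67 = 3.63 dB.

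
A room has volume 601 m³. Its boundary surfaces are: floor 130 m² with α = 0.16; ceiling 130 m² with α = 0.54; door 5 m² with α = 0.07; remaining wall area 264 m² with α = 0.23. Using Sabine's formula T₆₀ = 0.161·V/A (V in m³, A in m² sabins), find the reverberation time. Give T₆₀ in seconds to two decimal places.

Total absorption A = 130·0.16 + 130·0.54 + 5·0.07 + 264·0.23 = 152.07 m² sabins.
T₆₀ = 0.161 × 601 / 152.07 = 0.636 s.

0.64 s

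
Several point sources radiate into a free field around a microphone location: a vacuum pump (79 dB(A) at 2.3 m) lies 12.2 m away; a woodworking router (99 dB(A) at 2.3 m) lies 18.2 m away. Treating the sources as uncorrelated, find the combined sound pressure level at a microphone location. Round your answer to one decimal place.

81.1 dB(A)

Apply inverse-square spreading to bring every level to the receiver, then sum 10^(L/10).
vacuum pump: 79 − 20·log₁₀(12.2/2.3) = 79 − 14.49 = 64.51 dB(A).
woodworking router: 99 − 20·log₁₀(18.2/2.3) = 99 − 17.97 = 81.03 dB(A).
Σ 10^(L/10) = 1.297e+08 → L_total = 10·log₁₀(1.297e+08) = 81.13 dB(A).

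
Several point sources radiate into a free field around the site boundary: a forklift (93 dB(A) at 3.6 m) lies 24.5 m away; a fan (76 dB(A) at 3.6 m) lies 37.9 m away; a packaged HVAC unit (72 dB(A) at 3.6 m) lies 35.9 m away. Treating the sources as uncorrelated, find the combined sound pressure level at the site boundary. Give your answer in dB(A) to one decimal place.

First find each source's level at the receiver (point-source: −20·log₁₀(r/r_ref)), then combine on an intensity basis.
forklift: 93 − 20·log₁₀(24.5/3.6) = 93 − 16.66 = 76.34 dB(A).
fan: 76 − 20·log₁₀(37.9/3.6) = 76 − 20.45 = 55.55 dB(A).
packaged HVAC unit: 72 − 20·log₁₀(35.9/3.6) = 72 − 19.98 = 52.02 dB(A).
Σ 10^(L/10) = 4.360e+07 → L_total = 10·log₁₀(4.360e+07) = 76.39 dB(A).

76.4 dB(A)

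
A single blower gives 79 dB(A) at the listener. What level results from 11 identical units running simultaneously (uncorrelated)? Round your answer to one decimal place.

With 11 equal, uncorrelated contributions the intensity is 11× that of one unit, giving a rise of 10·log₁₀ 11.
L_total = 79 + 10·log₁₀(11) = 79 + 10.414 = 89.41 dB(A).

89.4 dB(A)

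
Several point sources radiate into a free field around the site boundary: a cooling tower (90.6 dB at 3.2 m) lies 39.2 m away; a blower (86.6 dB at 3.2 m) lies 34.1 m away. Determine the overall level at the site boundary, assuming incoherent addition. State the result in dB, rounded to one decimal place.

70.7 dB

Apply inverse-square spreading to bring every level to the receiver, then sum 10^(L/10).
cooling tower: 90.6 − 20·log₁₀(39.2/3.2) = 90.6 − 21.76 = 68.84 dB.
blower: 86.6 − 20·log₁₀(34.1/3.2) = 86.6 − 20.55 = 66.05 dB.
Σ 10^(L/10) = 1.168e+07 → L_total = 10·log₁₀(1.168e+07) = 70.67 dB.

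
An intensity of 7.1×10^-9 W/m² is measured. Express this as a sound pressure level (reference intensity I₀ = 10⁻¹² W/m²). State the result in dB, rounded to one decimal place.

I/I₀ = 7.1×10^-9/10⁻¹² = 7.1×10^3, and L = 10·log₁₀(I/I₀).
L = 10·(0.8513 + 3) = 38.51 dB.

38.5 dB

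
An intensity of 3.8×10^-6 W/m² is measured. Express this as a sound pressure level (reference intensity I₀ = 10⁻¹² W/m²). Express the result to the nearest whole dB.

L = 10·log₁₀(I/I₀) = 10·log₁₀(3.8×10^-6/10⁻¹²) = 10·log₁₀(3.8×10^6).
L = 10·(0.5798 + 6) = 65.80 dB.

66 dB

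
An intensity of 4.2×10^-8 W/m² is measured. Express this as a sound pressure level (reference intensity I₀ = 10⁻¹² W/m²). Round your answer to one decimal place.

L = 10·log₁₀(I/I₀) = 10·log₁₀(4.2×10^-8/10⁻¹²) = 10·log₁₀(4.2×10^4).
L = 10·(0.6232 + 4) = 46.23 dB.

46.2 dB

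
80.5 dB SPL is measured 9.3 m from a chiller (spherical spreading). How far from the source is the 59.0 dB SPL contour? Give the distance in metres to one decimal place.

110.5 m

For a point source L₁ − L₂ = 20·log₁₀(r₂/r₁), so r₂ = r₁·10^((L₁−L₂)/20).
r₂ = 9.3·10^((80.5−59.0)/20) = 9.3·10^(21.5/20) = 110.53 m.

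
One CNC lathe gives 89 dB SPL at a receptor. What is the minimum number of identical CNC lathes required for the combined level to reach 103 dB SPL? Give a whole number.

26

Need L₁ + 10·log₁₀ N ≥ 103, i.e. log₁₀ N ≥ 1.40.
N ≥ 10^(14.0/10) = 25.119, so N = 26.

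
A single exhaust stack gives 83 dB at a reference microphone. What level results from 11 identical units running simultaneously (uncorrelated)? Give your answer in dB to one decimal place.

93.4 dB

With 11 equal, uncorrelated contributions the intensity is 11× that of one unit, giving a rise of 10·log₁₀ 11.
L_total = 83 + 10·log₁₀(11) = 83 + 10.414 = 93.41 dB.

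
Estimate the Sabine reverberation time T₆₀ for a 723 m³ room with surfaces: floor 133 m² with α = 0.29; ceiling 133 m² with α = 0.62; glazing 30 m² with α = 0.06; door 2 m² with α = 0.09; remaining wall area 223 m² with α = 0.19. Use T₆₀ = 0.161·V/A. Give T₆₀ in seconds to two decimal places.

0.70 s

Summing Sᵢαᵢ: 133·0.29 + 133·0.62 + 30·0.06 + 2·0.09 + 223·0.19 = 165.38 m².
T₆₀ = 0.161·V/A = 0.161·723/165.38 = 0.704 s.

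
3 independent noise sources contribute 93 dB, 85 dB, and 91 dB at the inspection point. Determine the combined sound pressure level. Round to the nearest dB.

For uncorrelated sources the intensities add, so convert each level to linear form, sum, and take 10·log₁₀ of the total.
Σ 10^(L/10) = 10^(93/10) + 10^(85/10) + 10^(91/10) = 3.570e+09.
L_total = 10·log₁₀(3.570e+09) = 95.53 dB.

96 dB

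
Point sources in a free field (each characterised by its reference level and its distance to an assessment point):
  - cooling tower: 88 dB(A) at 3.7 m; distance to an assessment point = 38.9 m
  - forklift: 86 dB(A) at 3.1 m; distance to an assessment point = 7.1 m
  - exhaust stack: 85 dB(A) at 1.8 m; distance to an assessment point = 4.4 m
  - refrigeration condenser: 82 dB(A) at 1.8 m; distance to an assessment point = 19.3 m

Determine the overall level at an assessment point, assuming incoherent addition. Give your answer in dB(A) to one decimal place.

Apply inverse-square spreading to bring every level to the receiver, then sum 10^(L/10).
cooling tower: 88 − 20·log₁₀(38.9/3.7) = 88 − 20.43 = 67.57 dB(A).
forklift: 86 − 20·log₁₀(7.1/3.1) = 86 − 7.20 = 78.80 dB(A).
exhaust stack: 85 − 20·log₁₀(4.4/1.8) = 85 − 7.76 = 77.24 dB(A).
refrigeration condenser: 82 − 20·log₁₀(19.3/1.8) = 82 − 20.61 = 61.39 dB(A).
Σ 10^(L/10) = 1.359e+08 → L_total = 10·log₁₀(1.359e+08) = 81.33 dB(A).

81.3 dB(A)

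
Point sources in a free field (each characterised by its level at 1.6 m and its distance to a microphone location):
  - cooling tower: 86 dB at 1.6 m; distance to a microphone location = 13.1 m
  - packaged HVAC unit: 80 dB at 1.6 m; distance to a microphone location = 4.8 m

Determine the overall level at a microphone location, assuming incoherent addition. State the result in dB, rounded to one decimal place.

Propagate each source to the receiver with L = L_ref − 20·log₁₀(r/r_ref), then add intensities.
cooling tower: 86 − 20·log₁₀(13.1/1.6) = 86 − 18.26 = 67.74 dB.
packaged HVAC unit: 80 − 20·log₁₀(4.8/1.6) = 80 − 9.54 = 70.46 dB.
Σ 10^(L/10) = 1.705e+07 → L_total = 10·log₁₀(1.705e+07) = 72.32 dB.

72.3 dB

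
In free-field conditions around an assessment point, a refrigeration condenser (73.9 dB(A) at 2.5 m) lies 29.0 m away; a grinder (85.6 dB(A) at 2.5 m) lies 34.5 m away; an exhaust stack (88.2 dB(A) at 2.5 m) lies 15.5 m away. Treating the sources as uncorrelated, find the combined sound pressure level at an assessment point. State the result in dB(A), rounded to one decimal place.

Propagate each source to the receiver with L = L_ref − 20·log₁₀(r/r_ref), then add intensities.
refrigeration condenser: 73.9 − 20·log₁₀(29.0/2.5) = 73.9 − 21.29 = 52.61 dB(A).
grinder: 85.6 − 20·log₁₀(34.5/2.5) = 85.6 − 22.80 = 62.80 dB(A).
exhaust stack: 88.2 − 20·log₁₀(15.5/2.5) = 88.2 − 15.85 = 72.35 dB(A).
Σ 10^(L/10) = 1.928e+07 → L_total = 10·log₁₀(1.928e+07) = 72.85 dB(A).

72.9 dB(A)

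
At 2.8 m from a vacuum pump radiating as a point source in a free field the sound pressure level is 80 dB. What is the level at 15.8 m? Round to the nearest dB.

For a point source, L₂ = L₁ − 20·log₁₀(r₂/r₁).
L₂ = 80 − 20·log₁₀(15.8/2.8) = 80 − 15.030 = 64.97 dB.

65 dB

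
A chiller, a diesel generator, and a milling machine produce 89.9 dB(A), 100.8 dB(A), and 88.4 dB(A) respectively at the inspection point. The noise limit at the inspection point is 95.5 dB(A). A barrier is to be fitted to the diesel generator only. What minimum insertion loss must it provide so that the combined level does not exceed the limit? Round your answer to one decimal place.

8.1 dB

Everything except the diesel generator sums to 10^(89.9/10) + 10^(88.4/10) = 1.669e+09 in linear terms, 92.22 dB(A).
To meet 95.5 dB(A) overall, the treated diesel generator may contribute at most 10^(95.5/10) − 1.669e+09 = 1.879e+09, i.e. 92.74 dB(A).
So the diesel generator must be reduced from 100.8 to 92.74 dB(A): IL = 8.06 dB.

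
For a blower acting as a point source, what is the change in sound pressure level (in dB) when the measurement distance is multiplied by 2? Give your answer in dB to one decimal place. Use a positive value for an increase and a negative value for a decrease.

-6.0 dB

Point-source spreading: ΔL = −20·log₁₀(r₂/r₁).
ΔL = −20·log₁₀(2) = -6.02 dB.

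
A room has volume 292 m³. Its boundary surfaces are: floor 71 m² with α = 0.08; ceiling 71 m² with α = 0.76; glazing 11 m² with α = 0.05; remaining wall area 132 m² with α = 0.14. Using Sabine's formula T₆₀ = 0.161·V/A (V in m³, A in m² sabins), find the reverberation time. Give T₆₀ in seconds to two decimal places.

0.60 s

A = Σ Sᵢαᵢ = 71·0.08 + 71·0.76 + 11·0.05 + 132·0.14 = 78.67 m².
T₆₀ = 0.161 × 292 / 78.67 = 0.598 s.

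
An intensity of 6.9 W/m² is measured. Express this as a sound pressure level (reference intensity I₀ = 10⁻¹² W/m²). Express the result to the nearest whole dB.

I/I₀ = 6.9/10⁻¹² = 6.9×10^12, and L = 10·log₁₀(I/I₀).
L = 10·(0.8388 + 12) = 128.39 dB.

128 dB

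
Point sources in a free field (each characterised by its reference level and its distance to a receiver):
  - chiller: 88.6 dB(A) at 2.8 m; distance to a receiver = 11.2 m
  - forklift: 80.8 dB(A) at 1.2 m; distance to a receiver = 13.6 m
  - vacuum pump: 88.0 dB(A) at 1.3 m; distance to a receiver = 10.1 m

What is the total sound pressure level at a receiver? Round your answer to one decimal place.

77.5 dB(A)

First find each source's level at the receiver (point-source: −20·log₁₀(r/r_ref)), then combine on an intensity basis.
chiller: 88.6 − 20·log₁₀(11.2/2.8) = 88.6 − 12.04 = 76.56 dB(A).
forklift: 80.8 − 20·log₁₀(13.6/1.2) = 80.8 − 21.09 = 59.71 dB(A).
vacuum pump: 88.0 − 20·log₁₀(10.1/1.3) = 88.0 − 17.81 = 70.19 dB(A).
Σ 10^(L/10) = 5.667e+07 → L_total = 10·log₁₀(5.667e+07) = 77.53 dB(A).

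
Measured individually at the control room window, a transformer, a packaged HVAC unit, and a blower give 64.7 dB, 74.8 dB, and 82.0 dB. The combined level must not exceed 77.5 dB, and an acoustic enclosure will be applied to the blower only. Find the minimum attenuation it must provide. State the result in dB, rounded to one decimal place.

8.4 dB

Fixed contribution from the other sources: Σ 10^(L/10) = 10^(64.7/10) + 10^(74.8/10) = 3.315e+07 (75.20 dB).
The limit corresponds to 10^(77.5/10) = 5.623e+07; subtracting the fixed part leaves 2.308e+07 for the blower, i.e. 73.63 dB.
So the blower must be reduced from 82.0 to 73.63 dB: IL = 8.37 dB.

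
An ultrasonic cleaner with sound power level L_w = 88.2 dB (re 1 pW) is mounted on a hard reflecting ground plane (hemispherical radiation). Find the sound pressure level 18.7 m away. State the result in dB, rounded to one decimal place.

L_p = L_w − 10·log₁₀(2π·r²) with r = 18.7 m.
2π·r² = 2197 m², 10·log₁₀ of that is 33.419 dB.
L_p = 88.2 − 33.419 = 54.78 dB.

54.8 dB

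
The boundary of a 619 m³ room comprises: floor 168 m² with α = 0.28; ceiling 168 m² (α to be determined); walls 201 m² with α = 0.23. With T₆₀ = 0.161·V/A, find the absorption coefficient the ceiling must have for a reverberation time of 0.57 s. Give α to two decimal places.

0.49

Required total absorption A = 0.161·619/0.57 = 174.84 m².
Absorption from the other surfaces = 168·0.28 + 201·0.23 = 93.27 m², so the ceiling must supply 81.57 m² over 168 m².
α = 81.57/168 = 0.486.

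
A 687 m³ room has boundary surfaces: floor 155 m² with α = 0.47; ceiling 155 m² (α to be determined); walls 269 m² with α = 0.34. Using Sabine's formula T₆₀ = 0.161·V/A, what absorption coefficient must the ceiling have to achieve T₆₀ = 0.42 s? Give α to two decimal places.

0.64

A = 0.161·V/T₆₀ = 0.161·687/0.42 = 263.35 m² sabins.
Absorption from the other surfaces = 155·0.47 + 269·0.34 = 164.31 m², so the ceiling must supply 99.04 m² over 155 m².
α = 99.04/155 = 0.639.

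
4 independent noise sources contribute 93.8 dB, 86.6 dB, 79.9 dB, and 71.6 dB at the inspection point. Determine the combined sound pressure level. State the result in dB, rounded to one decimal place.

94.7 dB

For uncorrelated sources the intensities add, so convert each level to linear form, sum, and take 10·log₁₀ of the total.
Σ 10^(L/10) = 10^(93.8/10) + 10^(86.6/10) + 10^(79.9/10) + 10^(71.6/10) = 2.968e+09.
L_total = 10·log₁₀(2.968e+09) = 94.72 dB.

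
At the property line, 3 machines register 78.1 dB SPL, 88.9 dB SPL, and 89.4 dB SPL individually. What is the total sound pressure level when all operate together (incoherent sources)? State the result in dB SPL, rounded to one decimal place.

For uncorrelated sources the intensities add, so convert each level to linear form, sum, and take 10·log₁₀ of the total.
Σ 10^(L/10) = 10^(78.1/10) + 10^(88.9/10) + 10^(89.4/10) = 1.712e+09.
L_total = 10·log₁₀(1.712e+09) = 92.33 dB SPL.

92.3 dB SPL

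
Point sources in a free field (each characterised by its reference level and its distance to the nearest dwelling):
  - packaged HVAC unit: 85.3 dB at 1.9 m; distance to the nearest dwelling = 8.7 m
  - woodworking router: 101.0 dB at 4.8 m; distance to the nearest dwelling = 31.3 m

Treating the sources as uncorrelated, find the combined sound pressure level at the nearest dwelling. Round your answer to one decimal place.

Propagate each source to the receiver with L = L_ref − 20·log₁₀(r/r_ref), then add intensities.
packaged HVAC unit: 85.3 − 20·log₁₀(8.7/1.9) = 85.3 − 13.22 = 72.08 dB.
woodworking router: 101.0 − 20·log₁₀(31.3/4.8) = 101.0 − 16.29 = 84.71 dB.
Σ 10^(L/10) = 3.122e+08 → L_total = 10·log₁₀(3.122e+08) = 84.94 dB.

84.9 dB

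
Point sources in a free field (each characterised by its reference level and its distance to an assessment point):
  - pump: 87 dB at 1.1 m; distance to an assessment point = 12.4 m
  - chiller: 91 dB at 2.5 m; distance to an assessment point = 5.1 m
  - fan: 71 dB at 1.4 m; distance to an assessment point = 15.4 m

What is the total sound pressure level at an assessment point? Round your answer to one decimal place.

84.9 dB

Apply inverse-square spreading to bring every level to the receiver, then sum 10^(L/10).
pump: 87 − 20·log₁₀(12.4/1.1) = 87 − 21.04 = 65.96 dB.
chiller: 91 − 20·log₁₀(5.1/2.5) = 91 − 6.19 = 84.81 dB.
fan: 71 − 20·log₁₀(15.4/1.4) = 71 − 20.83 = 50.17 dB.
Σ 10^(L/10) = 3.066e+08 → L_total = 10·log₁₀(3.066e+08) = 84.87 dB.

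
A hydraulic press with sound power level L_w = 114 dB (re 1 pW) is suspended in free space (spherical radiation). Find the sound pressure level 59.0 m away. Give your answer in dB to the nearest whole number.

68 dB

The power spreads over a sphere of area 4π·r², so L_p = L_w − 10·log₁₀(4π·r²).
4π·r² = 4.374e+04 m², 10·log₁₀ of that is 46.409 dB.
L_p = 114 − 46.409 = 67.59 dB.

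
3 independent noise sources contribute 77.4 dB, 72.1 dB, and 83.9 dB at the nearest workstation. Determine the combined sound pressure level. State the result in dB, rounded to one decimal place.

For uncorrelated sources the intensities add, so convert each level to linear form, sum, and take 10·log₁₀ of the total.
Σ 10^(L/10) = 10^(77.4/10) + 10^(72.1/10) + 10^(83.9/10) = 3.166e+08.
L_total = 10·log₁₀(3.166e+08) = 85.01 dB.

85.0 dB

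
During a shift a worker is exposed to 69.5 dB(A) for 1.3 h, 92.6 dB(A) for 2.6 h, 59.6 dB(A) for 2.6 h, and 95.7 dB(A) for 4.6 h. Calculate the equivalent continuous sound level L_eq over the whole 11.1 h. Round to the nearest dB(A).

93 dB(A)

Weight each interval's intensity by its duration and average over T = 11.1 h:
Σ tᵢ·10^(Lᵢ/10) = 1.3·10^(69.5/10) + 2.6·10^(92.6/10) + 2.6·10^(59.6/10) + 4.6·10^(95.7/10) = 2.184e+10.
L_eq = 10·log₁₀(2.184e+10/11.1) = 92.94 dB(A).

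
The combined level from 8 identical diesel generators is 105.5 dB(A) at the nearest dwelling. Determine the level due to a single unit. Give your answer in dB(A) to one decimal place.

Dividing the total intensity by 8 lowers the level by 10·log₁₀ 8 = 9.031 dB: L₁ = 105.5 − 9.031.

96.5 dB(A)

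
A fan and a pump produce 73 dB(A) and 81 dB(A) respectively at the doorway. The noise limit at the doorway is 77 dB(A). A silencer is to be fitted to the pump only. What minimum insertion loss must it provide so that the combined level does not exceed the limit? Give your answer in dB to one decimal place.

6.2 dB

Everything except the pump sums to 10^(73/10) = 1.995e+07 in linear terms, 73.00 dB(A).
The limit corresponds to 10^(77/10) = 5.012e+07; subtracting the fixed part leaves 3.017e+07 for the pump, i.e. 74.80 dB(A).
So the pump must be reduced from 81 to 74.80 dB(A): IL = 6.20 dB.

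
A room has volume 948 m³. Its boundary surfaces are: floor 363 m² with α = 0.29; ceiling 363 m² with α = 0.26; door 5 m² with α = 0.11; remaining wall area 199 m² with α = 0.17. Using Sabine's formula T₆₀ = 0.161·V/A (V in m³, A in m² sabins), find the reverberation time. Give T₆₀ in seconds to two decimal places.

0.65 s

Summing Sᵢαᵢ: 363·0.29 + 363·0.26 + 5·0.11 + 199·0.17 = 234.03 m².
T₆₀ = 0.161·V/A = 0.161·948/234.03 = 0.652 s.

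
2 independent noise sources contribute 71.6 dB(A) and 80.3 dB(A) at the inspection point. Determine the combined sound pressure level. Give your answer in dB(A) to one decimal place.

80.8 dB(A)

Incoherent sources combine by intensity addition: L_total = 10·log₁₀(Σ 10^(L_i/10)).
Σ 10^(L/10) = 10^(71.6/10) + 10^(80.3/10) = 1.216e+08.
L_total = 10·log₁₀(1.216e+08) = 80.85 dB(A).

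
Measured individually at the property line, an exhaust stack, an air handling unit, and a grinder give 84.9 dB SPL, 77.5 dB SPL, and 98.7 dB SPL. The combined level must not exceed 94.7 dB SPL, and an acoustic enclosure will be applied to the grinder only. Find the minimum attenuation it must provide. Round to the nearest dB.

5 dB

Fixed contribution from the other sources: Σ 10^(L/10) = 10^(84.9/10) + 10^(77.5/10) = 3.653e+08 (85.63 dB SPL).
The limit corresponds to 10^(94.7/10) = 2.951e+09; subtracting the fixed part leaves 2.586e+09 for the grinder, i.e. 94.13 dB SPL.
So the grinder must be reduced from 98.7 to 94.13 dB SPL: IL = 4.57 dB.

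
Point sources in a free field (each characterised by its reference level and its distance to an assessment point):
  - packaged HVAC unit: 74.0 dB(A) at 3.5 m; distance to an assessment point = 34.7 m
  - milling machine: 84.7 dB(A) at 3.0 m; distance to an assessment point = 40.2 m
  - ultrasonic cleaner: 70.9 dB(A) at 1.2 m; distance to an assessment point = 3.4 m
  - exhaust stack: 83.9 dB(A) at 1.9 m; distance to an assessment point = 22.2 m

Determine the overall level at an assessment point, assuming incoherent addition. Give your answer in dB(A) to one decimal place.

67.2 dB(A)

First find each source's level at the receiver (point-source: −20·log₁₀(r/r_ref)), then combine on an intensity basis.
packaged HVAC unit: 74.0 − 20·log₁₀(34.7/3.5) = 74.0 − 19.93 = 54.07 dB(A).
milling machine: 84.7 − 20·log₁₀(40.2/3.0) = 84.7 − 22.54 = 62.16 dB(A).
ultrasonic cleaner: 70.9 − 20·log₁₀(3.4/1.2) = 70.9 − 9.05 = 61.85 dB(A).
exhaust stack: 83.9 − 20·log₁₀(22.2/1.9) = 83.9 − 21.35 = 62.55 dB(A).
Σ 10^(L/10) = 5.230e+06 → L_total = 10·log₁₀(5.230e+06) = 67.18 dB(A).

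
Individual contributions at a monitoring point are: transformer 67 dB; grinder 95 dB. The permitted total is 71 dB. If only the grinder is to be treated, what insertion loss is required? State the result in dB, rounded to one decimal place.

26.2 dB

Fixed contribution from the other source: Σ 10^(L/10) = 10^(67/10) = 5.012e+06 (67.00 dB).
To meet 71 dB overall, the treated grinder may contribute at most 10^(71/10) − 5.012e+06 = 7.577e+06, i.e. 68.80 dB.
So the grinder must be reduced from 95 to 68.80 dB: IL = 26.20 dB.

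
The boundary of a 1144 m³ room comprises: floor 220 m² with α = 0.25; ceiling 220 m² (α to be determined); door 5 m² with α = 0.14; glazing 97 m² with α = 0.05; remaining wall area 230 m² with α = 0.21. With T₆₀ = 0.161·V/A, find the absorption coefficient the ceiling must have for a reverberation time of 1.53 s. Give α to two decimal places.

0.05

From T₆₀ = 0.161·V/A, the target T₆₀ = 1.53 s needs A = 0.161·1144/1.53 = 120.38 m².
Absorption from the other surfaces = 220·0.25 + 5·0.14 + 97·0.05 + 230·0.21 = 108.85 m², so the ceiling must supply 11.53 m² over 220 m².
α = 11.53/220 = 0.052.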